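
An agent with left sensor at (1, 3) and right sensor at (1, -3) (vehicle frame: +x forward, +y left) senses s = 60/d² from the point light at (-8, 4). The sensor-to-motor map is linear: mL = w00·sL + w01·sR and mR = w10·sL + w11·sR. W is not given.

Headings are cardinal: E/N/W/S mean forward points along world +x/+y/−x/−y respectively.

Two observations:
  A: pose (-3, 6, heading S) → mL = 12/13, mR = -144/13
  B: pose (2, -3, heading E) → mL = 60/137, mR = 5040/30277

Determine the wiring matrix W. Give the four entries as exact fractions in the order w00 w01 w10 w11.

obs A: pose=(-3,6,S) → sL=12/13, sR=12, mL=12/13, mR=-144/13
obs B: pose=(2,-3,E) → sL=60/137, sR=60/221, mL=60/137, mR=5040/30277
sensor matrix S = [[12/13, 12], [60/137, 60/221]]; det S = -1969920/393601
solve [mL_A; mL_B] = S·[w00; w01] and [mR_A; mR_B] = S·[w10; w11]:
  w00 = 1, w01 = 0, w10 = 1, w11 = -1

1 0 1 -1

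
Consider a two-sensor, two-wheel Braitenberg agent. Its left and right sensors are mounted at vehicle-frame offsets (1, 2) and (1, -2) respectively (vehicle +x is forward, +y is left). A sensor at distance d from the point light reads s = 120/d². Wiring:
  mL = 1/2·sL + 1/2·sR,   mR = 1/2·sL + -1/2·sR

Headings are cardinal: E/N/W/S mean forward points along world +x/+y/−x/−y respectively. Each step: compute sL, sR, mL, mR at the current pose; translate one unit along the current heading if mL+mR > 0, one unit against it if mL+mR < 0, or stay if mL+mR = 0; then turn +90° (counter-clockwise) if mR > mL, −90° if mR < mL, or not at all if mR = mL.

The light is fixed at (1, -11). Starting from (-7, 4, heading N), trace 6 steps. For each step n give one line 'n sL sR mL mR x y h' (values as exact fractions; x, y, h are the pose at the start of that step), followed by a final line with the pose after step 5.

0 30/89 30/73 2430/6497 -240/6497 -7 4 N
1 120/373 24/49 7416/18277 -1536/18277 -7 5 E
2 12/25 20/51 556/1275 56/1275 -6 5 S
3 120/233 120/353 35160/82249 7200/82249 -6 4 W
4 30/89 30/73 2430/6497 -240/6497 -7 4 N
5 120/373 24/49 7416/18277 -1536/18277 -7 5 E
final -6 5 S

n=0: pose=(-7,4,N); sL=30/89, sR=30/73; mL=2430/6497, mR=-240/6497; mL+mR=30/89 → advance +1; mR−mL=-30/73 → turn -1·90°
n=1: pose=(-7,5,E); sL=120/373, sR=24/49; mL=7416/18277, mR=-1536/18277; mL+mR=120/373 → advance +1; mR−mL=-24/49 → turn -1·90°
n=2: pose=(-6,5,S); sL=12/25, sR=20/51; mL=556/1275, mR=56/1275; mL+mR=12/25 → advance +1; mR−mL=-20/51 → turn -1·90°
n=3: pose=(-6,4,W); sL=120/233, sR=120/353; mL=35160/82249, mR=7200/82249; mL+mR=120/233 → advance +1; mR−mL=-120/353 → turn -1·90°
n=4: pose=(-7,4,N); sL=30/89, sR=30/73; mL=2430/6497, mR=-240/6497; mL+mR=30/89 → advance +1; mR−mL=-30/73 → turn -1·90°
n=5: pose=(-7,5,E); sL=120/373, sR=24/49; mL=7416/18277, mR=-1536/18277; mL+mR=120/373 → advance +1; mR−mL=-24/49 → turn -1·90°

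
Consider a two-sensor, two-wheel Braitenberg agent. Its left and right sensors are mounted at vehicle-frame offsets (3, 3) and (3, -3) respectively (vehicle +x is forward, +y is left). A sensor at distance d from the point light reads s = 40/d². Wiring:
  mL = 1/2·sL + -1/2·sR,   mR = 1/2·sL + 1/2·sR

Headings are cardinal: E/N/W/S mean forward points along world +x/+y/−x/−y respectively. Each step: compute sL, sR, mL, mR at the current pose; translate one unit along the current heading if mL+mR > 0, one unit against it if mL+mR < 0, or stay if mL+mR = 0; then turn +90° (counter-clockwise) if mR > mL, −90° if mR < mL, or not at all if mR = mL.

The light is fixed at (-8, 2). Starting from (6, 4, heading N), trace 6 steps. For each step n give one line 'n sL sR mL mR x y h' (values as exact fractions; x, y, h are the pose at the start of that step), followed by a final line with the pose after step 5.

n=0: pose=(6,4,N); sL=20/73, sR=20/157; mL=840/11461, mR=2300/11461; mL+mR=20/73 → advance +1; mR−mL=20/157 → turn +1·90°
n=1: pose=(6,5,W); sL=40/121, sR=40/157; mL=720/18997, mR=5560/18997; mL+mR=40/121 → advance +1; mR−mL=40/157 → turn +1·90°
n=2: pose=(5,5,S); sL=5/32, sR=2/5; mL=-39/320, mR=89/320; mL+mR=5/32 → advance +1; mR−mL=2/5 → turn +1·90°
n=3: pose=(5,4,E); sL=40/281, sR=40/257; mL=-480/72217, mR=10760/72217; mL+mR=40/281 → advance +1; mR−mL=40/257 → turn +1·90°
n=4: pose=(6,4,N); sL=20/73, sR=20/157; mL=840/11461, mR=2300/11461; mL+mR=20/73 → advance +1; mR−mL=20/157 → turn +1·90°
n=5: pose=(6,5,W); sL=40/121, sR=40/157; mL=720/18997, mR=5560/18997; mL+mR=40/121 → advance +1; mR−mL=40/157 → turn +1·90°

0 20/73 20/157 840/11461 2300/11461 6 4 N
1 40/121 40/157 720/18997 5560/18997 6 5 W
2 5/32 2/5 -39/320 89/320 5 5 S
3 40/281 40/257 -480/72217 10760/72217 5 4 E
4 20/73 20/157 840/11461 2300/11461 6 4 N
5 40/121 40/157 720/18997 5560/18997 6 5 W
final 5 5 S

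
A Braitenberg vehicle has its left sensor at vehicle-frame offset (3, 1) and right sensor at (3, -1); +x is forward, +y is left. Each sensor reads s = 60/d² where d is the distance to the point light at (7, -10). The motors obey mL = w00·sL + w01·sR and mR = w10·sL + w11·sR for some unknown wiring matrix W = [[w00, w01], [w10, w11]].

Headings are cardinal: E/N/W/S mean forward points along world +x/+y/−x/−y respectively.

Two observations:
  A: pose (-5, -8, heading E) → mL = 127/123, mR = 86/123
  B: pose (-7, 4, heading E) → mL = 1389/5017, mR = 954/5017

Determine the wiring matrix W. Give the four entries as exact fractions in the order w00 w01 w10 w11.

obs A: pose=(-5,-8,E) → sL=2/3, sR=30/41, mL=127/123, mR=86/123
obs B: pose=(-7,4,E) → sL=30/173, sR=6/29, mL=1389/5017, mR=954/5017
sensor matrix S = [[2/3, 30/41], [30/173, 6/29]]; det S = 2272/205697
solve [mL_A; mL_B] = S·[w00; w01] and [mR_A; mR_B] = S·[w10; w11]:
  w00 = 1, w01 = 1/2, w10 = 1/2, w11 = 1/2

1 1/2 1/2 1/2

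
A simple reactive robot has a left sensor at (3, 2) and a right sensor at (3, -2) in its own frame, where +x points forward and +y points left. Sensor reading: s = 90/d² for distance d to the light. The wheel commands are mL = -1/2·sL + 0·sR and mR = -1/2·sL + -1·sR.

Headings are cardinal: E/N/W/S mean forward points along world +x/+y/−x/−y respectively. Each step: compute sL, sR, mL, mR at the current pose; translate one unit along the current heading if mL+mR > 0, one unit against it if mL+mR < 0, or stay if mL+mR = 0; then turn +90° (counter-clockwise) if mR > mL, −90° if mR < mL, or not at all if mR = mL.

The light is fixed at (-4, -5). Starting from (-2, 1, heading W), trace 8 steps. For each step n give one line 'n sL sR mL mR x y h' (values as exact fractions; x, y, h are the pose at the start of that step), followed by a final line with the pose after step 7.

0 90/17 18/13 -45/17 -891/221 -2 1 W
1 45/41 45/53 -45/82 -6075/4346 -1 1 N
2 18/17 2 -9/17 -43/17 -1 0 E
3 9/2 45/2 -9/4 -99/4 -2 0 S
4 90/17 18/13 -45/17 -891/221 -2 1 W
5 45/41 45/53 -45/82 -6075/4346 -1 1 N
6 18/17 2 -9/17 -43/17 -1 0 E
7 9/2 45/2 -9/4 -99/4 -2 0 S
final -2 1 W

n=0: pose=(-2,1,W); sL=90/17, sR=18/13; mL=-45/17, mR=-891/221; mL+mR=-1476/221 → advance -1; mR−mL=-18/13 → turn -1·90°
n=1: pose=(-1,1,N); sL=45/41, sR=45/53; mL=-45/82, mR=-6075/4346; mL+mR=-4230/2173 → advance -1; mR−mL=-45/53 → turn -1·90°
n=2: pose=(-1,0,E); sL=18/17, sR=2; mL=-9/17, mR=-43/17; mL+mR=-52/17 → advance -1; mR−mL=-2 → turn -1·90°
n=3: pose=(-2,0,S); sL=9/2, sR=45/2; mL=-9/4, mR=-99/4; mL+mR=-27 → advance -1; mR−mL=-45/2 → turn -1·90°
n=4: pose=(-2,1,W); sL=90/17, sR=18/13; mL=-45/17, mR=-891/221; mL+mR=-1476/221 → advance -1; mR−mL=-18/13 → turn -1·90°
n=5: pose=(-1,1,N); sL=45/41, sR=45/53; mL=-45/82, mR=-6075/4346; mL+mR=-4230/2173 → advance -1; mR−mL=-45/53 → turn -1·90°
n=6: pose=(-1,0,E); sL=18/17, sR=2; mL=-9/17, mR=-43/17; mL+mR=-52/17 → advance -1; mR−mL=-2 → turn -1·90°
n=7: pose=(-2,0,S); sL=9/2, sR=45/2; mL=-9/4, mR=-99/4; mL+mR=-27 → advance -1; mR−mL=-45/2 → turn -1·90°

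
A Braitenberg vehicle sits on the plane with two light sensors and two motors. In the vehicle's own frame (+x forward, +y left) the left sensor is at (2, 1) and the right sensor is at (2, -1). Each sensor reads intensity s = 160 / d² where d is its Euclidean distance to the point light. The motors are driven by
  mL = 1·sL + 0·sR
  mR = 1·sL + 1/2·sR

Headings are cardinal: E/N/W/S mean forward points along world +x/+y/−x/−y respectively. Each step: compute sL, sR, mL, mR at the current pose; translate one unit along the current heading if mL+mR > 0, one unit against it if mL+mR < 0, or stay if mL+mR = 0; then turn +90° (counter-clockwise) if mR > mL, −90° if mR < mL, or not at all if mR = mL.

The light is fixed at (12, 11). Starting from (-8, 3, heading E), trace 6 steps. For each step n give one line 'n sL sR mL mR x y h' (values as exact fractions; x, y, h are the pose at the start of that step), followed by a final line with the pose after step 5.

0 160/373 32/81 160/373 18928/30213 -8 3 E
1 40/109 4/9 40/109 578/981 -7 3 N
2 32/101 160/477 32/101 23344/48177 -7 4 W
3 80/221 80/261 80/221 29720/57681 -8 4 S
4 160/373 32/81 160/373 18928/30213 -8 3 E
5 40/109 4/9 40/109 578/981 -7 3 N
final -7 4 W

n=0: pose=(-8,3,E); sL=160/373, sR=32/81; mL=160/373, mR=18928/30213; mL+mR=31888/30213 → advance +1; mR−mL=16/81 → turn +1·90°
n=1: pose=(-7,3,N); sL=40/109, sR=4/9; mL=40/109, mR=578/981; mL+mR=938/981 → advance +1; mR−mL=2/9 → turn +1·90°
n=2: pose=(-7,4,W); sL=32/101, sR=160/477; mL=32/101, mR=23344/48177; mL+mR=38608/48177 → advance +1; mR−mL=80/477 → turn +1·90°
n=3: pose=(-8,4,S); sL=80/221, sR=80/261; mL=80/221, mR=29720/57681; mL+mR=50600/57681 → advance +1; mR−mL=40/261 → turn +1·90°
n=4: pose=(-8,3,E); sL=160/373, sR=32/81; mL=160/373, mR=18928/30213; mL+mR=31888/30213 → advance +1; mR−mL=16/81 → turn +1·90°
n=5: pose=(-7,3,N); sL=40/109, sR=4/9; mL=40/109, mR=578/981; mL+mR=938/981 → advance +1; mR−mL=2/9 → turn +1·90°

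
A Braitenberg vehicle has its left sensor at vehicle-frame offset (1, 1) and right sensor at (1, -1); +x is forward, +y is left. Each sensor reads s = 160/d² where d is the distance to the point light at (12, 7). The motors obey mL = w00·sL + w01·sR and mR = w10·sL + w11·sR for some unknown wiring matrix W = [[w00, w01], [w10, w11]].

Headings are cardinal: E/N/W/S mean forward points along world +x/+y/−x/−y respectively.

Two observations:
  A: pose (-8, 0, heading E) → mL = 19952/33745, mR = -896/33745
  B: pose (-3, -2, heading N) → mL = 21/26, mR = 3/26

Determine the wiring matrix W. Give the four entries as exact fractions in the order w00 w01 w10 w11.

1 1/2 -1 1

obs A: pose=(-8,0,E) → sL=160/397, sR=32/85, mL=19952/33745, mR=-896/33745
obs B: pose=(-3,-2,N) → sL=1/2, sR=8/13, mL=21/26, mR=3/26
sensor matrix S = [[160/397, 32/85], [1/2, 8/13]]; det S = 26224/438685
solve [mL_A; mL_B] = S·[w00; w01] and [mR_A; mR_B] = S·[w10; w11]:
  w00 = 1, w01 = 1/2, w10 = -1, w11 = 1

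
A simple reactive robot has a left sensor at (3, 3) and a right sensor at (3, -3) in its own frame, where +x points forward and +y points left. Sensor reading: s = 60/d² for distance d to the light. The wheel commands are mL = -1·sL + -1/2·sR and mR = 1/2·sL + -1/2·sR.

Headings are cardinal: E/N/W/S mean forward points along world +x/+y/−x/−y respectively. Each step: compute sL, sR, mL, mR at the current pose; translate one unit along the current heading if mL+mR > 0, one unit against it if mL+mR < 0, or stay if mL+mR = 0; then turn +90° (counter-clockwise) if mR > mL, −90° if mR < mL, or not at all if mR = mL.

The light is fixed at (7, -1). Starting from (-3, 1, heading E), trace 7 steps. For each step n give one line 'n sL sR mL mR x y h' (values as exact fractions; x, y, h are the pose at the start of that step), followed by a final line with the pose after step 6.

n=0: pose=(-3,1,E); sL=30/37, sR=6/5; mL=-261/185, mR=-36/185; mL+mR=-297/185 → advance -1; mR−mL=45/37 → turn +1·90°
n=1: pose=(-4,1,N); sL=60/221, sR=60/89; mL=-11970/19669, mR=-3960/19669; mL+mR=-15930/19669 → advance -1; mR−mL=90/221 → turn +1·90°
n=2: pose=(-4,0,W); sL=3/10, sR=15/53; mL=-117/265, mR=9/1060; mL+mR=-459/1060 → advance -1; mR−mL=9/20 → turn +1·90°
n=3: pose=(-3,0,S); sL=60/53, sR=60/173; mL=-11970/9169, mR=3600/9169; mL+mR=-8370/9169 → advance -1; mR−mL=90/53 → turn +1·90°
n=4: pose=(-3,1,E); sL=30/37, sR=6/5; mL=-261/185, mR=-36/185; mL+mR=-297/185 → advance -1; mR−mL=45/37 → turn +1·90°
n=5: pose=(-4,1,N); sL=60/221, sR=60/89; mL=-11970/19669, mR=-3960/19669; mL+mR=-15930/19669 → advance -1; mR−mL=90/221 → turn +1·90°
n=6: pose=(-4,0,W); sL=3/10, sR=15/53; mL=-117/265, mR=9/1060; mL+mR=-459/1060 → advance -1; mR−mL=9/20 → turn +1·90°

0 30/37 6/5 -261/185 -36/185 -3 1 E
1 60/221 60/89 -11970/19669 -3960/19669 -4 1 N
2 3/10 15/53 -117/265 9/1060 -4 0 W
3 60/53 60/173 -11970/9169 3600/9169 -3 0 S
4 30/37 6/5 -261/185 -36/185 -3 1 E
5 60/221 60/89 -11970/19669 -3960/19669 -4 1 N
6 3/10 15/53 -117/265 9/1060 -4 0 W
final -3 0 S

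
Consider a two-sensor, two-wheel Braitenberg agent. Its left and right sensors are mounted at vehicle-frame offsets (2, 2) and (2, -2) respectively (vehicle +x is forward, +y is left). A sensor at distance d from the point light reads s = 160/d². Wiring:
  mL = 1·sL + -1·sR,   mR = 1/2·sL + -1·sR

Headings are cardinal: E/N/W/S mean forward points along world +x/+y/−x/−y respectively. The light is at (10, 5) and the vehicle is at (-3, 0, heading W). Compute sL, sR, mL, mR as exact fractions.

80/137 80/117 -1600/16029 -6280/16029

left sensor world pos  = (-5, -2); dL² = 274
right sensor world pos = (-5, 2); dR² = 234
sL = 160/274 = 80/137
sR = 160/234 = 80/117
mL = 1·sL + -1·sR = -1600/16029
mR = 1/2·sL + -1·sR = -6280/16029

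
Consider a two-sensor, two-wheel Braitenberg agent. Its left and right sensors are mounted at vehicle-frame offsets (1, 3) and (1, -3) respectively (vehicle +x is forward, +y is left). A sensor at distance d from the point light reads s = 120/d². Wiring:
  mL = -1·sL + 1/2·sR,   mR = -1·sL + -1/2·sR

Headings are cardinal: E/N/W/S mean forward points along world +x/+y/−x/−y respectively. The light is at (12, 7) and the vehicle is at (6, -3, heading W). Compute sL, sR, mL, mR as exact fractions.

60/109 60/49 330/5341 -6210/5341

left sensor world pos  = (5, -6); dL² = 218
right sensor world pos = (5, 0); dR² = 98
sL = 120/218 = 60/109
sR = 120/98 = 60/49
mL = -1·sL + 1/2·sR = 330/5341
mR = -1·sL + -1/2·sR = -6210/5341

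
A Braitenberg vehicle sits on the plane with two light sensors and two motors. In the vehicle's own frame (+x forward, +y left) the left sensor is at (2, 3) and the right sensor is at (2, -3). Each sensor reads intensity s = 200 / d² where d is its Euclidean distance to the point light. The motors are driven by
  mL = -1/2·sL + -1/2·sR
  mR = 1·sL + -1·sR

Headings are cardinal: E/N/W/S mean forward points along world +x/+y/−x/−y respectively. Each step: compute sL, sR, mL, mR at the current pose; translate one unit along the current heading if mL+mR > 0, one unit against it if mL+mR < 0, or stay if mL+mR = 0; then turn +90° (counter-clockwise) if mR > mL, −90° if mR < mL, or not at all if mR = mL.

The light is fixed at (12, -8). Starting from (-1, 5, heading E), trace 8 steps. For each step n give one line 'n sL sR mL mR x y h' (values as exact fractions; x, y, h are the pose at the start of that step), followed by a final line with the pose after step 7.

0 200/377 200/221 -4600/6409 -2400/6409 -1 5 E
1 100/257 100/173 -21500/44461 -8400/44461 -2 5 N
2 200/337 200/481 -81800/162097 28800/162097 -2 4 W
3 1 50/89 -139/178 39/89 -1 4 S
4 200/377 200/221 -4600/6409 -2400/6409 -1 5 E
5 100/257 100/173 -21500/44461 -8400/44461 -2 5 N
6 200/337 200/481 -81800/162097 28800/162097 -2 4 W
7 1 50/89 -139/178 39/89 -1 4 S
final -1 5 E

n=0: pose=(-1,5,E); sL=200/377, sR=200/221; mL=-4600/6409, mR=-2400/6409; mL+mR=-7000/6409 → advance -1; mR−mL=2200/6409 → turn +1·90°
n=1: pose=(-2,5,N); sL=100/257, sR=100/173; mL=-21500/44461, mR=-8400/44461; mL+mR=-29900/44461 → advance -1; mR−mL=13100/44461 → turn +1·90°
n=2: pose=(-2,4,W); sL=200/337, sR=200/481; mL=-81800/162097, mR=28800/162097; mL+mR=-53000/162097 → advance -1; mR−mL=110600/162097 → turn +1·90°
n=3: pose=(-1,4,S); sL=1, sR=50/89; mL=-139/178, mR=39/89; mL+mR=-61/178 → advance -1; mR−mL=217/178 → turn +1·90°
n=4: pose=(-1,5,E); sL=200/377, sR=200/221; mL=-4600/6409, mR=-2400/6409; mL+mR=-7000/6409 → advance -1; mR−mL=2200/6409 → turn +1·90°
n=5: pose=(-2,5,N); sL=100/257, sR=100/173; mL=-21500/44461, mR=-8400/44461; mL+mR=-29900/44461 → advance -1; mR−mL=13100/44461 → turn +1·90°
n=6: pose=(-2,4,W); sL=200/337, sR=200/481; mL=-81800/162097, mR=28800/162097; mL+mR=-53000/162097 → advance -1; mR−mL=110600/162097 → turn +1·90°
n=7: pose=(-1,4,S); sL=1, sR=50/89; mL=-139/178, mR=39/89; mL+mR=-61/178 → advance -1; mR−mL=217/178 → turn +1·90°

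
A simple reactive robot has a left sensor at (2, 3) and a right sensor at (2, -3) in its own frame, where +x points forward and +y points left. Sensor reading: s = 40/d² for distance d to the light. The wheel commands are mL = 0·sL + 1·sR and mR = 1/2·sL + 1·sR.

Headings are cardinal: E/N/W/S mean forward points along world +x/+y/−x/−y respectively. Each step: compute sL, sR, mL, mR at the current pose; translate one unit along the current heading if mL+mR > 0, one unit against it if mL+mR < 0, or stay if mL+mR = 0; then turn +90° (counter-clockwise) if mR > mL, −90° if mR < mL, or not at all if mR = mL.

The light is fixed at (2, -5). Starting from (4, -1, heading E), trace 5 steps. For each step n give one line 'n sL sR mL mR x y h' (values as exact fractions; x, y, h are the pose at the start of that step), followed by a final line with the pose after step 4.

n=0: pose=(4,-1,E); sL=8/13, sR=40/17; mL=40/17, mR=588/221; mL+mR=1108/221 → advance +1; mR−mL=4/13 → turn +1·90°
n=1: pose=(5,-1,N); sL=10/9, sR=5/9; mL=5/9, mR=10/9; mL+mR=5/3 → advance +1; mR−mL=5/9 → turn +1·90°
n=2: pose=(5,0,W); sL=8, sR=8/13; mL=8/13, mR=60/13; mL+mR=68/13 → advance +1; mR−mL=4 → turn +1·90°
n=3: pose=(4,0,S); sL=20/17, sR=4; mL=4, mR=78/17; mL+mR=146/17 → advance +1; mR−mL=10/17 → turn +1·90°
n=4: pose=(4,-1,E); sL=8/13, sR=40/17; mL=40/17, mR=588/221; mL+mR=1108/221 → advance +1; mR−mL=4/13 → turn +1·90°

0 8/13 40/17 40/17 588/221 4 -1 E
1 10/9 5/9 5/9 10/9 5 -1 N
2 8 8/13 8/13 60/13 5 0 W
3 20/17 4 4 78/17 4 0 S
4 8/13 40/17 40/17 588/221 4 -1 E
final 5 -1 N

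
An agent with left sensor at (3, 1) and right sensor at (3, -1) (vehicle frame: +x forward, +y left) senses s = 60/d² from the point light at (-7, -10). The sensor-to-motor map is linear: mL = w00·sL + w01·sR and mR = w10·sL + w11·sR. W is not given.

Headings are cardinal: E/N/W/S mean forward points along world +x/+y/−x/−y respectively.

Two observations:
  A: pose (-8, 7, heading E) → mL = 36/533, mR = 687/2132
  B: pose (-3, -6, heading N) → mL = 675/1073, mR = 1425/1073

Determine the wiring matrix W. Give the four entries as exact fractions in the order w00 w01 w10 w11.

1 -1/2 1/2 1

obs A: pose=(-8,7,E) → sL=15/82, sR=3/13, mL=36/533, mR=687/2132
obs B: pose=(-3,-6,N) → sL=30/29, sR=30/37, mL=675/1073, mR=1425/1073
sensor matrix S = [[15/82, 3/13], [30/29, 30/37]]; det S = -51705/571909
solve [mL_A; mL_B] = S·[w00; w01] and [mR_A; mR_B] = S·[w10; w11]:
  w00 = 1, w01 = -1/2, w10 = 1/2, w11 = 1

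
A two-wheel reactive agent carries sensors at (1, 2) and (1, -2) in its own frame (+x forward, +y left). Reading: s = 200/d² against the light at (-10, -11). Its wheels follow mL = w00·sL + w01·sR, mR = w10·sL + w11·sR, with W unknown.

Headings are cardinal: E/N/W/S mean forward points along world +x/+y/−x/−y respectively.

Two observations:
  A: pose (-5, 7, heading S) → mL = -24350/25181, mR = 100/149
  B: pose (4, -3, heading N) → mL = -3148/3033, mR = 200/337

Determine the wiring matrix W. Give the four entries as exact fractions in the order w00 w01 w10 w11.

obs A: pose=(-5,7,S) → sL=100/169, sR=100/149, mL=-24350/25181, mR=100/149
obs B: pose=(4,-3,N) → sL=8/9, sR=200/337, mL=-3148/3033, mR=200/337
sensor matrix S = [[100/169, 100/149], [8/9, 200/337]]; det S = -18742400/76373973
solve [mL_A; mL_B] = S·[w00; w01] and [mR_A; mR_B] = S·[w10; w11]:
  w00 = -1/2, w01 = -1, w10 = 0, w11 = 1

-1/2 -1 0 1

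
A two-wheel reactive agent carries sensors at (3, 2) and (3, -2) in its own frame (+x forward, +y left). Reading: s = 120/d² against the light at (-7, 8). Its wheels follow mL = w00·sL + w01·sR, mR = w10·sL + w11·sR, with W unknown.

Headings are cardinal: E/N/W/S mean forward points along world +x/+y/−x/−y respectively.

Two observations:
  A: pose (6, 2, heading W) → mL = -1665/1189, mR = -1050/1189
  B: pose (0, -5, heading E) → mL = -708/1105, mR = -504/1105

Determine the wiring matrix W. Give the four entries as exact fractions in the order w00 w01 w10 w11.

-1/2 -1 -1/2 -1/2

obs A: pose=(6,2,W) → sL=30/41, sR=30/29, mL=-1665/1189, mR=-1050/1189
obs B: pose=(0,-5,E) → sL=120/221, sR=24/65, mL=-708/1105, mR=-504/1105
sensor matrix S = [[30/41, 30/29], [120/221, 24/65]]; det S = -76608/262769
solve [mL_A; mL_B] = S·[w00; w01] and [mR_A; mR_B] = S·[w10; w11]:
  w00 = -1/2, w01 = -1, w10 = -1/2, w11 = -1/2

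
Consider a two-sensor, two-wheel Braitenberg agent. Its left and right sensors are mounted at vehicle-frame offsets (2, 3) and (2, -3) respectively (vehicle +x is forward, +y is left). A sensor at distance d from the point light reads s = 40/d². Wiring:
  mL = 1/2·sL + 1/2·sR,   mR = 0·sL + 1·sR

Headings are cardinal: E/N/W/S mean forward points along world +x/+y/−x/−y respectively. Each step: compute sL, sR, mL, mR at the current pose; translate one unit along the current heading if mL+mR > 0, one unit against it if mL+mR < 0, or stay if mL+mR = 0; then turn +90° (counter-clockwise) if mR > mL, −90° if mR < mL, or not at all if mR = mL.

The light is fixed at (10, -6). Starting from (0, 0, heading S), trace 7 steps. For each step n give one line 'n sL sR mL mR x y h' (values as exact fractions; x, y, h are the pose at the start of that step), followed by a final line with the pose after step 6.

0 8/13 8/37 200/481 8/37 0 0 S
1 10/37 5/26 445/1924 5/26 0 -1 W
2 8/49 40/113 1432/5537 40/113 -1 -1 N
3 20/89 4/25 428/2225 4/25 -1 0 W
4 40/289 8/29 1736/8381 8/29 -2 0 N
5 10/53 5/37 635/3922 5/37 -2 1 W
6 40/337 40/181 10360/60997 40/181 -3 1 N
final -3 2 W

n=0: pose=(0,0,S); sL=8/13, sR=8/37; mL=200/481, mR=8/37; mL+mR=304/481 → advance +1; mR−mL=-96/481 → turn -1·90°
n=1: pose=(0,-1,W); sL=10/37, sR=5/26; mL=445/1924, mR=5/26; mL+mR=815/1924 → advance +1; mR−mL=-75/1924 → turn -1·90°
n=2: pose=(-1,-1,N); sL=8/49, sR=40/113; mL=1432/5537, mR=40/113; mL+mR=3392/5537 → advance +1; mR−mL=528/5537 → turn +1·90°
n=3: pose=(-1,0,W); sL=20/89, sR=4/25; mL=428/2225, mR=4/25; mL+mR=784/2225 → advance +1; mR−mL=-72/2225 → turn -1·90°
n=4: pose=(-2,0,N); sL=40/289, sR=8/29; mL=1736/8381, mR=8/29; mL+mR=4048/8381 → advance +1; mR−mL=576/8381 → turn +1·90°
n=5: pose=(-2,1,W); sL=10/53, sR=5/37; mL=635/3922, mR=5/37; mL+mR=1165/3922 → advance +1; mR−mL=-105/3922 → turn -1·90°
n=6: pose=(-3,1,N); sL=40/337, sR=40/181; mL=10360/60997, mR=40/181; mL+mR=23840/60997 → advance +1; mR−mL=3120/60997 → turn +1·90°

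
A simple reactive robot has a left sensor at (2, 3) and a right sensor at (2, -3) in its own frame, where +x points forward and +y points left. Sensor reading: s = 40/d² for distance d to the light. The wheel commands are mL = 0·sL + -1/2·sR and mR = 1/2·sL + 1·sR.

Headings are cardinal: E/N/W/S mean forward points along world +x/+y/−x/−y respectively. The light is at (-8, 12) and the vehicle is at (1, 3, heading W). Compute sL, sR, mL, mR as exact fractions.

left sensor world pos  = (-1, 0); dL² = 193
right sensor world pos = (-1, 6); dR² = 85
sL = 40/193 = 40/193
sR = 40/85 = 8/17
mL = 0·sL + -1/2·sR = -4/17
mR = 1/2·sL + 1·sR = 1884/3281

40/193 8/17 -4/17 1884/3281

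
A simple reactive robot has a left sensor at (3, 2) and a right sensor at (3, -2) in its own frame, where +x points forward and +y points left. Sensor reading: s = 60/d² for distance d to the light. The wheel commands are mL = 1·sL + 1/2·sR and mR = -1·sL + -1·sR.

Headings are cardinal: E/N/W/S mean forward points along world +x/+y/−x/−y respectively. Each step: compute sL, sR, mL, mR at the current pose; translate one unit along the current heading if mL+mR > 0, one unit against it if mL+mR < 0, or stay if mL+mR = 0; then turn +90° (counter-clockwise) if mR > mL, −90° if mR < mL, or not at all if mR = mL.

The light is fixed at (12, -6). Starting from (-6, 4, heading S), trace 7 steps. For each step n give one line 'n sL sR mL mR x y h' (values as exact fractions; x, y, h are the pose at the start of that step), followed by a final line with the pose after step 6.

n=0: pose=(-6,4,S); sL=12/61, sR=60/449; mL=7218/27389, mR=-9048/27389; mL+mR=-30/449 → advance -1; mR−mL=-16266/27389 → turn -1·90°
n=1: pose=(-6,5,W); sL=10/87, sR=6/61; mL=871/5307, mR=-1132/5307; mL+mR=-3/61 → advance -1; mR−mL=-2003/5307 → turn -1·90°
n=2: pose=(-5,5,N); sL=60/557, sR=60/421; mL=41970/234497, mR=-58680/234497; mL+mR=-30/421 → advance -1; mR−mL=-100650/234497 → turn -1·90°
n=3: pose=(-5,4,E); sL=3/17, sR=3/13; mL=129/442, mR=-90/221; mL+mR=-3/26 → advance -1; mR−mL=-309/442 → turn -1·90°
n=4: pose=(-6,4,S); sL=12/61, sR=60/449; mL=7218/27389, mR=-9048/27389; mL+mR=-30/449 → advance -1; mR−mL=-16266/27389 → turn -1·90°
n=5: pose=(-6,5,W); sL=10/87, sR=6/61; mL=871/5307, mR=-1132/5307; mL+mR=-3/61 → advance -1; mR−mL=-2003/5307 → turn -1·90°
n=6: pose=(-5,5,N); sL=60/557, sR=60/421; mL=41970/234497, mR=-58680/234497; mL+mR=-30/421 → advance -1; mR−mL=-100650/234497 → turn -1·90°

0 12/61 60/449 7218/27389 -9048/27389 -6 4 S
1 10/87 6/61 871/5307 -1132/5307 -6 5 W
2 60/557 60/421 41970/234497 -58680/234497 -5 5 N
3 3/17 3/13 129/442 -90/221 -5 4 E
4 12/61 60/449 7218/27389 -9048/27389 -6 4 S
5 10/87 6/61 871/5307 -1132/5307 -6 5 W
6 60/557 60/421 41970/234497 -58680/234497 -5 5 N
final -5 4 E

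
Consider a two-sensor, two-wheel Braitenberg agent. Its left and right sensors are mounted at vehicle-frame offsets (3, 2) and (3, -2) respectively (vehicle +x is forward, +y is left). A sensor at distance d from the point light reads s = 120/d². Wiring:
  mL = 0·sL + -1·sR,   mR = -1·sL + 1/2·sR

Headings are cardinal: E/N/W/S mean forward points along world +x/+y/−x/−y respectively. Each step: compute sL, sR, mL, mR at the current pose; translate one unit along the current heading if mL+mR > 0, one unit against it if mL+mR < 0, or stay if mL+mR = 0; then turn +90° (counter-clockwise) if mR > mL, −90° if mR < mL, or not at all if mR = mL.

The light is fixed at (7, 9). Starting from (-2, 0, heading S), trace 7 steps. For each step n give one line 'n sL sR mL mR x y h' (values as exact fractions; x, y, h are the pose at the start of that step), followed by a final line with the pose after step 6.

n=0: pose=(-2,0,S); sL=120/193, sR=24/53; mL=-24/53, mR=-4044/10229; mL+mR=-8676/10229 → advance -1; mR−mL=588/10229 → turn +1·90°
n=1: pose=(-2,1,E); sL=5/3, sR=15/17; mL=-15/17, mR=-125/102; mL+mR=-215/102 → advance -1; mR−mL=-35/102 → turn -1·90°
n=2: pose=(-3,1,S); sL=24/37, sR=24/53; mL=-24/53, mR=-828/1961; mL+mR=-1716/1961 → advance -1; mR−mL=60/1961 → turn +1·90°
n=3: pose=(-3,2,E); sL=60/37, sR=12/13; mL=-12/13, mR=-558/481; mL+mR=-1002/481 → advance -1; mR−mL=-114/481 → turn -1·90°
n=4: pose=(-4,2,S); sL=120/181, sR=120/269; mL=-120/269, mR=-21420/48689; mL+mR=-43140/48689 → advance -1; mR−mL=300/48689 → turn +1·90°
n=5: pose=(-4,3,E); sL=3/2, sR=15/16; mL=-15/16, mR=-33/32; mL+mR=-63/32 → advance -1; mR−mL=-3/32 → turn -1·90°
n=6: pose=(-5,3,S); sL=120/181, sR=120/277; mL=-120/277, mR=-22380/50137; mL+mR=-44100/50137 → advance -1; mR−mL=-660/50137 → turn -1·90°

0 120/193 24/53 -24/53 -4044/10229 -2 0 S
1 5/3 15/17 -15/17 -125/102 -2 1 E
2 24/37 24/53 -24/53 -828/1961 -3 1 S
3 60/37 12/13 -12/13 -558/481 -3 2 E
4 120/181 120/269 -120/269 -21420/48689 -4 2 S
5 3/2 15/16 -15/16 -33/32 -4 3 E
6 120/181 120/277 -120/277 -22380/50137 -5 3 S
final -5 4 W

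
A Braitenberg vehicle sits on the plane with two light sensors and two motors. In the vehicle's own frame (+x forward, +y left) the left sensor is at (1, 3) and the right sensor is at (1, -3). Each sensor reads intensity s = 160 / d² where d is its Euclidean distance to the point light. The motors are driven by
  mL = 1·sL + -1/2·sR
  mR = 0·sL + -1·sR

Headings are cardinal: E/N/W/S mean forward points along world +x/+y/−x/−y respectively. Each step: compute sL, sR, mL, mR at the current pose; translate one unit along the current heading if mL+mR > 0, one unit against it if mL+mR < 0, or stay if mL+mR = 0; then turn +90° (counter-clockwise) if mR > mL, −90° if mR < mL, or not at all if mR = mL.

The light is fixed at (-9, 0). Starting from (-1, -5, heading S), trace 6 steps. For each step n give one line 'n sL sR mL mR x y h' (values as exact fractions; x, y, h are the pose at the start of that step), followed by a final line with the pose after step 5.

0 160/157 160/61 -2800/9577 -160/61 -1 -5 S
1 80/49 16/5 8/245 -16/5 -1 -4 W
2 32/9 160/153 464/153 -160/153 0 -4 N
3 8/5 20/17 86/85 -20/17 0 -3 E
4 160/137 160/41 -4400/5617 -160/41 -1 -3 S
5 80/37 16/5 104/185 -16/5 -1 -2 W
final 0 -2 N

n=0: pose=(-1,-5,S); sL=160/157, sR=160/61; mL=-2800/9577, mR=-160/61; mL+mR=-27920/9577 → advance -1; mR−mL=-22320/9577 → turn -1·90°
n=1: pose=(-1,-4,W); sL=80/49, sR=16/5; mL=8/245, mR=-16/5; mL+mR=-776/245 → advance -1; mR−mL=-792/245 → turn -1·90°
n=2: pose=(0,-4,N); sL=32/9, sR=160/153; mL=464/153, mR=-160/153; mL+mR=304/153 → advance +1; mR−mL=-208/51 → turn -1·90°
n=3: pose=(0,-3,E); sL=8/5, sR=20/17; mL=86/85, mR=-20/17; mL+mR=-14/85 → advance -1; mR−mL=-186/85 → turn -1·90°
n=4: pose=(-1,-3,S); sL=160/137, sR=160/41; mL=-4400/5617, mR=-160/41; mL+mR=-26320/5617 → advance -1; mR−mL=-17520/5617 → turn -1·90°
n=5: pose=(-1,-2,W); sL=80/37, sR=16/5; mL=104/185, mR=-16/5; mL+mR=-488/185 → advance -1; mR−mL=-696/185 → turn -1·90°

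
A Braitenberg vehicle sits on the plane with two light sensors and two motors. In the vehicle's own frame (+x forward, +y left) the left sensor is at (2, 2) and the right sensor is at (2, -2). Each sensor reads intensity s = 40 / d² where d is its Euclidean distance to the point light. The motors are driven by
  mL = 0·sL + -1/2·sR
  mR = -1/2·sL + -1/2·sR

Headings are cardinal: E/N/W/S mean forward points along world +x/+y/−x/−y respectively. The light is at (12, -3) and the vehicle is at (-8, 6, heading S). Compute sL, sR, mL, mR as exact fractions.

40/373 40/533 -20/533 -18120/198809

left sensor world pos  = (-6, 4); dL² = 373
right sensor world pos = (-10, 4); dR² = 533
sL = 40/373 = 40/373
sR = 40/533 = 40/533
mL = 0·sL + -1/2·sR = -20/533
mR = -1/2·sL + -1/2·sR = -18120/198809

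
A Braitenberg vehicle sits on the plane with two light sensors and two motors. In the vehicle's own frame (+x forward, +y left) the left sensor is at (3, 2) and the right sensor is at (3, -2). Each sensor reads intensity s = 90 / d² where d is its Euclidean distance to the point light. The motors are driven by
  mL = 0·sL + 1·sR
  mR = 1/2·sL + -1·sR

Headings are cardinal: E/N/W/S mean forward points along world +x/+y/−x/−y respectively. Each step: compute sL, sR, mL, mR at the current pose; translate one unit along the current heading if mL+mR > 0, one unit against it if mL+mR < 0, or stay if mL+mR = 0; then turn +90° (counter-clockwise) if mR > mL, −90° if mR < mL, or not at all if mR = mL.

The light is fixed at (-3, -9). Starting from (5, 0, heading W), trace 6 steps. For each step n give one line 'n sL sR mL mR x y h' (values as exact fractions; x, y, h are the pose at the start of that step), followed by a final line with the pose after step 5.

0 45/37 45/73 45/73 -45/5402 5 0 W
1 90/169 2/5 2/5 -113/845 4 0 N
2 45/122 45/82 45/82 -3645/10004 4 1 E
3 90/149 18/17 18/17 -1917/2533 5 1 S
4 45/37 45/73 45/73 -45/5402 5 0 W
5 90/169 2/5 2/5 -113/845 4 0 N
final 4 1 E

n=0: pose=(5,0,W); sL=45/37, sR=45/73; mL=45/73, mR=-45/5402; mL+mR=45/74 → advance +1; mR−mL=-3375/5402 → turn -1·90°
n=1: pose=(4,0,N); sL=90/169, sR=2/5; mL=2/5, mR=-113/845; mL+mR=45/169 → advance +1; mR−mL=-451/845 → turn -1·90°
n=2: pose=(4,1,E); sL=45/122, sR=45/82; mL=45/82, mR=-3645/10004; mL+mR=45/244 → advance +1; mR−mL=-9135/10004 → turn -1·90°
n=3: pose=(5,1,S); sL=90/149, sR=18/17; mL=18/17, mR=-1917/2533; mL+mR=45/149 → advance +1; mR−mL=-4599/2533 → turn -1·90°
n=4: pose=(5,0,W); sL=45/37, sR=45/73; mL=45/73, mR=-45/5402; mL+mR=45/74 → advance +1; mR−mL=-3375/5402 → turn -1·90°
n=5: pose=(4,0,N); sL=90/169, sR=2/5; mL=2/5, mR=-113/845; mL+mR=45/169 → advance +1; mR−mL=-451/845 → turn -1·90°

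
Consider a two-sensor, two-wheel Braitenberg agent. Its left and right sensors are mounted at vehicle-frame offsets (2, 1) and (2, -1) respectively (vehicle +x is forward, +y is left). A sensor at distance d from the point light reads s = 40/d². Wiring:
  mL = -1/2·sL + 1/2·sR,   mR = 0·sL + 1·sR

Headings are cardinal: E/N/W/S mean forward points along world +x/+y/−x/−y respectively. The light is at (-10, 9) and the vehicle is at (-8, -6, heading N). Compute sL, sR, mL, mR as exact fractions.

4/17 20/89 -8/1513 20/89

left sensor world pos  = (-9, -4); dL² = 170
right sensor world pos = (-7, -4); dR² = 178
sL = 40/170 = 4/17
sR = 40/178 = 20/89
mL = -1/2·sL + 1/2·sR = -8/1513
mR = 0·sL + 1·sR = 20/89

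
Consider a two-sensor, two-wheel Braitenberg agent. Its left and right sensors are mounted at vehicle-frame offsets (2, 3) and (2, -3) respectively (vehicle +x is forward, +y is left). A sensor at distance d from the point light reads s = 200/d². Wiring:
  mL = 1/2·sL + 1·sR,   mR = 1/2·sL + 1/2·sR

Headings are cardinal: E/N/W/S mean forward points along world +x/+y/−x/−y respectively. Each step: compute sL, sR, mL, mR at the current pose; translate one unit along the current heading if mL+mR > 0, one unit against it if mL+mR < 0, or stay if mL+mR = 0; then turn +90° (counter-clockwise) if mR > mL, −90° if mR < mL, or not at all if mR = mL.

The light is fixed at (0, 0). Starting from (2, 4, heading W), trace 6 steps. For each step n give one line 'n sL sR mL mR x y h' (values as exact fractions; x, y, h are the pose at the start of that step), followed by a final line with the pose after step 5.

0 200 200/49 5100/49 5000/49 2 4 W
1 5 50/13 165/26 115/26 1 4 N
2 200/73 200/13 15900/949 8600/949 1 5 E
3 100/17 20 390/17 220/17 2 5 S
4 200 200/49 5100/49 5000/49 2 4 W
5 5 50/13 165/26 115/26 1 4 N
final 1 5 E

n=0: pose=(2,4,W); sL=200, sR=200/49; mL=5100/49, mR=5000/49; mL+mR=10100/49 → advance +1; mR−mL=-100/49 → turn -1·90°
n=1: pose=(1,4,N); sL=5, sR=50/13; mL=165/26, mR=115/26; mL+mR=140/13 → advance +1; mR−mL=-25/13 → turn -1·90°
n=2: pose=(1,5,E); sL=200/73, sR=200/13; mL=15900/949, mR=8600/949; mL+mR=24500/949 → advance +1; mR−mL=-100/13 → turn -1·90°
n=3: pose=(2,5,S); sL=100/17, sR=20; mL=390/17, mR=220/17; mL+mR=610/17 → advance +1; mR−mL=-10 → turn -1·90°
n=4: pose=(2,4,W); sL=200, sR=200/49; mL=5100/49, mR=5000/49; mL+mR=10100/49 → advance +1; mR−mL=-100/49 → turn -1·90°
n=5: pose=(1,4,N); sL=5, sR=50/13; mL=165/26, mR=115/26; mL+mR=140/13 → advance +1; mR−mL=-25/13 → turn -1·90°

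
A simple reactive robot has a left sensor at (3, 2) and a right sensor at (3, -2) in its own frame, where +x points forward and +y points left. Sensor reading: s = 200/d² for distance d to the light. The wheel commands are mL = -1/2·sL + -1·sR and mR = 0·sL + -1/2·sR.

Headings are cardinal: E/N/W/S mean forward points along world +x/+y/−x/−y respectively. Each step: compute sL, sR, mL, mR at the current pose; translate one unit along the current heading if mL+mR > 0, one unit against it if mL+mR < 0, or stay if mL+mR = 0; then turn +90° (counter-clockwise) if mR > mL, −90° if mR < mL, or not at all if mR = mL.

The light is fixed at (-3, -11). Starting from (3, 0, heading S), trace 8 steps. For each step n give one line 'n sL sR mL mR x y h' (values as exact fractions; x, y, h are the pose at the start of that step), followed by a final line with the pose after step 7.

n=0: pose=(3,0,S); sL=25/16, sR=5/2; mL=-105/32, mR=-5/4; mL+mR=-145/32 → advance -1; mR−mL=65/32 → turn +1·90°
n=1: pose=(3,1,E); sL=200/277, sR=200/181; mL=-73500/50137, mR=-100/181; mL+mR=-101200/50137 → advance -1; mR−mL=45800/50137 → turn +1·90°
n=2: pose=(2,1,N); sL=100/117, sR=100/137; mL=-18550/16029, mR=-50/137; mL+mR=-24400/16029 → advance -1; mR−mL=12700/16029 → turn +1·90°
n=3: pose=(2,0,W); sL=40/17, sR=200/173; mL=-6860/2941, mR=-100/173; mL+mR=-8560/2941 → advance -1; mR−mL=5160/2941 → turn +1·90°
n=4: pose=(3,0,S); sL=25/16, sR=5/2; mL=-105/32, mR=-5/4; mL+mR=-145/32 → advance -1; mR−mL=65/32 → turn +1·90°
n=5: pose=(3,1,E); sL=200/277, sR=200/181; mL=-73500/50137, mR=-100/181; mL+mR=-101200/50137 → advance -1; mR−mL=45800/50137 → turn +1·90°
n=6: pose=(2,1,N); sL=100/117, sR=100/137; mL=-18550/16029, mR=-50/137; mL+mR=-24400/16029 → advance -1; mR−mL=12700/16029 → turn +1·90°
n=7: pose=(2,0,W); sL=40/17, sR=200/173; mL=-6860/2941, mR=-100/173; mL+mR=-8560/2941 → advance -1; mR−mL=5160/2941 → turn +1·90°

0 25/16 5/2 -105/32 -5/4 3 0 S
1 200/277 200/181 -73500/50137 -100/181 3 1 E
2 100/117 100/137 -18550/16029 -50/137 2 1 N
3 40/17 200/173 -6860/2941 -100/173 2 0 W
4 25/16 5/2 -105/32 -5/4 3 0 S
5 200/277 200/181 -73500/50137 -100/181 3 1 E
6 100/117 100/137 -18550/16029 -50/137 2 1 N
7 40/17 200/173 -6860/2941 -100/173 2 0 W
final 3 0 S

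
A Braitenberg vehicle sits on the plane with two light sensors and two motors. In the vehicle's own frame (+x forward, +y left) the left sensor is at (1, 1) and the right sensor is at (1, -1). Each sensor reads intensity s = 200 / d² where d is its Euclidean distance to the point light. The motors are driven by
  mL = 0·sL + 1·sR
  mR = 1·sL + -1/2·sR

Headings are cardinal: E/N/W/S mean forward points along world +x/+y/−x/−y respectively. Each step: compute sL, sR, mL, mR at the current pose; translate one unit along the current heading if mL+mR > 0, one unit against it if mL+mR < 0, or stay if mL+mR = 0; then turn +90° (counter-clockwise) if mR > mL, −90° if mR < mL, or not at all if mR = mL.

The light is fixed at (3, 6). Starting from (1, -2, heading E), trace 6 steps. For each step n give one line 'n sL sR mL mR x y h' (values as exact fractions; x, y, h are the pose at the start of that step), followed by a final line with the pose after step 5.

0 4 100/41 100/41 114/41 1 -2 E
1 200/53 200/49 200/49 4500/2597 2 -2 N
2 50/9 25/8 25/8 575/144 2 -1 E
3 200/37 200/37 200/37 100/37 3 -1 N
4 100/13 4 4 74/13 3 0 E
5 8 200/29 200/29 132/29 4 0 N
final 4 1 E

n=0: pose=(1,-2,E); sL=4, sR=100/41; mL=100/41, mR=114/41; mL+mR=214/41 → advance +1; mR−mL=14/41 → turn +1·90°
n=1: pose=(2,-2,N); sL=200/53, sR=200/49; mL=200/49, mR=4500/2597; mL+mR=15100/2597 → advance +1; mR−mL=-6100/2597 → turn -1·90°
n=2: pose=(2,-1,E); sL=50/9, sR=25/8; mL=25/8, mR=575/144; mL+mR=1025/144 → advance +1; mR−mL=125/144 → turn +1·90°
n=3: pose=(3,-1,N); sL=200/37, sR=200/37; mL=200/37, mR=100/37; mL+mR=300/37 → advance +1; mR−mL=-100/37 → turn -1·90°
n=4: pose=(3,0,E); sL=100/13, sR=4; mL=4, mR=74/13; mL+mR=126/13 → advance +1; mR−mL=22/13 → turn +1·90°
n=5: pose=(4,0,N); sL=8, sR=200/29; mL=200/29, mR=132/29; mL+mR=332/29 → advance +1; mR−mL=-68/29 → turn -1·90°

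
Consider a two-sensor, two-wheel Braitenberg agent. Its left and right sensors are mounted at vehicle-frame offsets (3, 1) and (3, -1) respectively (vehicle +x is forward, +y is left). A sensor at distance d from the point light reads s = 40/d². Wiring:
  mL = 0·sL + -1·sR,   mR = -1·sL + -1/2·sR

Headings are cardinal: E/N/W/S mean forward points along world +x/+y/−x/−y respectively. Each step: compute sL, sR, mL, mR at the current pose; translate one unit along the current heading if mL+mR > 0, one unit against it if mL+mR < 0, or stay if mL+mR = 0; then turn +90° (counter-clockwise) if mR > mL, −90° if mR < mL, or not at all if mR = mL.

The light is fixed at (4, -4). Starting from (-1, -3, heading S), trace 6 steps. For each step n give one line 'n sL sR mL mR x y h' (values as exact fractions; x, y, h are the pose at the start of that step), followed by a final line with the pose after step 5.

0 2 1 -1 -5/2 -1 -3 S
1 8/13 40/73 -40/73 -844/949 -1 -2 W
2 4/5 20/17 -20/17 -118/85 0 -2 N
3 8 40 -40 -28 0 -3 E
4 10/13 5/4 -5/4 -145/104 -1 -3 N
5 8 8 -8 -12 -1 -4 E
final -2 -4 S

n=0: pose=(-1,-3,S); sL=2, sR=1; mL=-1, mR=-5/2; mL+mR=-7/2 → advance -1; mR−mL=-3/2 → turn -1·90°
n=1: pose=(-1,-2,W); sL=8/13, sR=40/73; mL=-40/73, mR=-844/949; mL+mR=-1364/949 → advance -1; mR−mL=-324/949 → turn -1·90°
n=2: pose=(0,-2,N); sL=4/5, sR=20/17; mL=-20/17, mR=-118/85; mL+mR=-218/85 → advance -1; mR−mL=-18/85 → turn -1·90°
n=3: pose=(0,-3,E); sL=8, sR=40; mL=-40, mR=-28; mL+mR=-68 → advance -1; mR−mL=12 → turn +1·90°
n=4: pose=(-1,-3,N); sL=10/13, sR=5/4; mL=-5/4, mR=-145/104; mL+mR=-275/104 → advance -1; mR−mL=-15/104 → turn -1·90°
n=5: pose=(-1,-4,E); sL=8, sR=8; mL=-8, mR=-12; mL+mR=-20 → advance -1; mR−mL=-4 → turn -1·90°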